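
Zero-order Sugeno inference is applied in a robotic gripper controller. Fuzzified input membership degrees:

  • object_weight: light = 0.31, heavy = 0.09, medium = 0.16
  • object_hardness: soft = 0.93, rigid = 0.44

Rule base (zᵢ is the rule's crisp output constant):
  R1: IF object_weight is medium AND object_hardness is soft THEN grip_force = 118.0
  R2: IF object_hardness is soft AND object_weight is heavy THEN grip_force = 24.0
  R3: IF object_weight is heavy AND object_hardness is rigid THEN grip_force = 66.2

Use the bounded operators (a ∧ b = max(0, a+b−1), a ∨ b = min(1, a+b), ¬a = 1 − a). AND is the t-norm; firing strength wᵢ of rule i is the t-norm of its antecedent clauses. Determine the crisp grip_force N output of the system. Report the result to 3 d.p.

R1 (z=118.0): medium=0.16, soft=0.93; AND[max(0, a+b−1)] → w = 0.09
R2 (z=24.0): soft=0.93, heavy=0.09; AND[max(0, a+b−1)] → w = 0.02
R3 (z=66.2): heavy=0.09, rigid=0.44; AND[max(0, a+b−1)] → w = 0.00
Weighted average = (0.09·118.0 + 0.02·24.0 + 0.00·66.2) / (0.09 + 0.02 + 0.00)
  = 11.1000 / 0.1100 = 100.909

100.909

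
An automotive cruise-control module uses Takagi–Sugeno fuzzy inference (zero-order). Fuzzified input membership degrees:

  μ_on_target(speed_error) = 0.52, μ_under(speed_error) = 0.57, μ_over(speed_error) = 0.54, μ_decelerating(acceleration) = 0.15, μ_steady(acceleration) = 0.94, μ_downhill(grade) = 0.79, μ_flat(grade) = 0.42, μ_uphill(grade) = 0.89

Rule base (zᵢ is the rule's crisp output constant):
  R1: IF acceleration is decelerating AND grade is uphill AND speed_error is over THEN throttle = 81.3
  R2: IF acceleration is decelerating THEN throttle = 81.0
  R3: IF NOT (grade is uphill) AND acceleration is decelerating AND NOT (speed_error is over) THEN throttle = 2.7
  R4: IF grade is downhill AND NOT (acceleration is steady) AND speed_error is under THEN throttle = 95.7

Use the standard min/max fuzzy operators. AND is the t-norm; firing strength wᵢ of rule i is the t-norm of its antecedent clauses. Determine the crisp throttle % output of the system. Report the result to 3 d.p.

64.647

R1 (z=81.3): decelerating=0.15, uphill=0.89, over=0.54; AND[min(a, b)] → w = 0.15
R2 (z=81.0): decelerating=0.15 → w = 0.15
R3 (z=2.7): ¬uphill=1−0.89=0.11, decelerating=0.15, ¬over=1−0.54=0.46; AND[min(a, b)] → w = 0.11
R4 (z=95.7): downhill=0.79, ¬steady=1−0.94=0.06, under=0.57; AND[min(a, b)] → w = 0.06
Weighted average = (0.15·81.3 + 0.15·81.0 + 0.11·2.7 + 0.06·95.7) / (0.15 + 0.15 + 0.11 + 0.06)
  = 30.3840 / 0.4700 = 64.647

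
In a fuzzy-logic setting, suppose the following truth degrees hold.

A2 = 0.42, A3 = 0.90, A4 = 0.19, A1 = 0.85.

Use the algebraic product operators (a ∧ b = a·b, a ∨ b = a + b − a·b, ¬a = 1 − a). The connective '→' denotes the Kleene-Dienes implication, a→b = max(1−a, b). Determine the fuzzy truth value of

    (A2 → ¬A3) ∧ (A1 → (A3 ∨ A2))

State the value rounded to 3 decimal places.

¬A3 = 1 − 0.9000 = 0.1000
A2 → ¬A3  [Kleene-Dienes: max(1−a, b)] with a=0.4200, b=0.1000 → 0.5800
A3 ∨ A2 = a + b − a·b on (0.9000, 0.4200) = 0.9420
A1 → (A3 ∨ A2)  [Kleene-Dienes: max(1−a, b)] with a=0.8500, b=0.9420 → 0.9420
(A2 → ¬A3) ∧ (A1 → (A3 ∨ A2)) = a·b on (0.5800, 0.9420) = 0.5464

0.546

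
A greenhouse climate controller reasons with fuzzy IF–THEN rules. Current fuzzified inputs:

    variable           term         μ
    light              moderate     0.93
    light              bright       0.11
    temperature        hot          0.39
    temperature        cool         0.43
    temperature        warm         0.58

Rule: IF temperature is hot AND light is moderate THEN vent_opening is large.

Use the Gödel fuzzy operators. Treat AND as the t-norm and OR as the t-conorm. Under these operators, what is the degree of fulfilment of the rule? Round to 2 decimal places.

firing strength: hot=0.39, moderate=0.93; AND[min(a, b)] → w = 0.39

0.39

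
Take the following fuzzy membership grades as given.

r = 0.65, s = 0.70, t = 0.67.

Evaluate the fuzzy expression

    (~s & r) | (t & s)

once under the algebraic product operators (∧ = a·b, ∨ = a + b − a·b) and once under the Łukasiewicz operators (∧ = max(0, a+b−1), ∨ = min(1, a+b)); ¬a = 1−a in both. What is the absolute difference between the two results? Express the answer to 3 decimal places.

Under algebraic product:
  ~s = 1 − 0.7000 = 0.3000
  ~s & r = a·b on (0.3000, 0.6500) = 0.1950
  t & s = a·b on (0.6700, 0.7000) = 0.4690
  (~s & r) | (t & s) = a + b − a·b on (0.1950, 0.4690) = 0.5725
  → value = 0.5725
Under Łukasiewicz:
  ~s = 1 − 0.70 = 0.30
  ~s & r = max(0, a+b−1) on (0.30, 0.65) = 0.00
  t & s = max(0, a+b−1) on (0.67, 0.70) = 0.37
  (~s & r) | (t & s) = min(1, a+b) on (0.00, 0.37) = 0.37
  → value = 0.3700
|0.5725 − 0.3700| = 0.203

0.203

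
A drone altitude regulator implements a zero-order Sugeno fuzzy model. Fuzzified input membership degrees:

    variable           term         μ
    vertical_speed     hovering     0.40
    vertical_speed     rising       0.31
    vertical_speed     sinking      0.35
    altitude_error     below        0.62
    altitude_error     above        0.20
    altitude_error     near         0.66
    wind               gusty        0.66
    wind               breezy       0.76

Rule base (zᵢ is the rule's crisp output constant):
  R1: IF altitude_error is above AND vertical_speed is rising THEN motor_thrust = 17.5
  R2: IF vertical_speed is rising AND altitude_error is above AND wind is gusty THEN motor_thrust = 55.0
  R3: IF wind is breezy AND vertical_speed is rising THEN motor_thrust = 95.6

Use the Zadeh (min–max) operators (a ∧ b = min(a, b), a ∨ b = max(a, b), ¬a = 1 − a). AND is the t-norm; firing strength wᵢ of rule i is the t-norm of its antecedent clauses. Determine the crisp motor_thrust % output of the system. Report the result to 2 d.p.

62.16

R1 (z=17.5): above=0.20, rising=0.31; AND[min(a, b)] → w = 0.20
R2 (z=55.0): rising=0.31, above=0.20, gusty=0.66; AND[min(a, b)] → w = 0.20
R3 (z=95.6): breezy=0.76, rising=0.31; AND[min(a, b)] → w = 0.31
Weighted average = (0.20·17.5 + 0.20·55.0 + 0.31·95.6) / (0.20 + 0.20 + 0.31)
  = 44.1360 / 0.7100 = 62.16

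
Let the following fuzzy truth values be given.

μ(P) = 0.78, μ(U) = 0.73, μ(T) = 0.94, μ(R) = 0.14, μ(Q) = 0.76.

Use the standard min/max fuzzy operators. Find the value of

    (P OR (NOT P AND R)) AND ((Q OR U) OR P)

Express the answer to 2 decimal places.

0.78

NOT P = 1 − 0.78 = 0.22
NOT P AND R = min(a, b) on (0.22, 0.14) = 0.14
P OR (NOT P AND R) = max(a, b) on (0.78, 0.14) = 0.78
Q OR U = max(a, b) on (0.76, 0.73) = 0.76
(Q OR U) OR P = max(a, b) on (0.76, 0.78) = 0.78
(P OR (NOT P AND R)) AND ((Q OR U) OR P) = min(a, b) on (0.78, 0.78) = 0.78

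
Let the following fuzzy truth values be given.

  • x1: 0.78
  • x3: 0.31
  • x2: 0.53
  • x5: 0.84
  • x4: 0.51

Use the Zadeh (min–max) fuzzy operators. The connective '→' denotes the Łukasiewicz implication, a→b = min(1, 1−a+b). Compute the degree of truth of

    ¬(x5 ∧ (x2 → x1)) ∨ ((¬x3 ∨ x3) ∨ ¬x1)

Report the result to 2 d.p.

x2 → x1  [Łukasiewicz: min(1, 1−a+b)] with a=0.53, b=0.78 → 1.00
x5 ∧ (x2 → x1) = min(a, b) on (0.84, 1.00) = 0.84
¬(x5 ∧ (x2 → x1)) = 1 − 0.84 = 0.16
¬x3 = 1 − 0.31 = 0.69
¬x3 ∨ x3 = max(a, b) on (0.69, 0.31) = 0.69
¬x1 = 1 − 0.78 = 0.22
(¬x3 ∨ x3) ∨ ¬x1 = max(a, b) on (0.69, 0.22) = 0.69
¬(x5 ∧ (x2 → x1)) ∨ ((¬x3 ∨ x3) ∨ ¬x1) = max(a, b) on (0.16, 0.69) = 0.69

0.69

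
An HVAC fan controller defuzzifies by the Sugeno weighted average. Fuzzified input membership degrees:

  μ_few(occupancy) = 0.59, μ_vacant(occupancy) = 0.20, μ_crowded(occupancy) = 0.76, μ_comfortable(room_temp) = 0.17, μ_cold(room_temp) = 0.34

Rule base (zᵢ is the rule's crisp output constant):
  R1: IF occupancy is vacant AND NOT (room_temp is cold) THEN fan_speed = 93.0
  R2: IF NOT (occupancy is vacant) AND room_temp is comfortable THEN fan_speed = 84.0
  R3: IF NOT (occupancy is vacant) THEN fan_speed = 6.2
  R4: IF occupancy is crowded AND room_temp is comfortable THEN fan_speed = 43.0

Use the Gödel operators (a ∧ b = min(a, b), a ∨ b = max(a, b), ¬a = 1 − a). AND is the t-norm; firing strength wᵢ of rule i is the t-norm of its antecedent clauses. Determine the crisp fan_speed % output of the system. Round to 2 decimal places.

33.69

R1 (z=93.0): vacant=0.20, ¬cold=1−0.34=0.66; AND[min(a, b)] → w = 0.20
R2 (z=84.0): ¬vacant=1−0.20=0.80, comfortable=0.17; AND[min(a, b)] → w = 0.17
R3 (z=6.2): ¬vacant=1−0.20=0.80 → w = 0.80
R4 (z=43.0): crowded=0.76, comfortable=0.17; AND[min(a, b)] → w = 0.17
Weighted average = (0.20·93.0 + 0.17·84.0 + 0.80·6.2 + 0.17·43.0) / (0.20 + 0.17 + 0.80 + 0.17)
  = 45.1500 / 1.3400 = 33.69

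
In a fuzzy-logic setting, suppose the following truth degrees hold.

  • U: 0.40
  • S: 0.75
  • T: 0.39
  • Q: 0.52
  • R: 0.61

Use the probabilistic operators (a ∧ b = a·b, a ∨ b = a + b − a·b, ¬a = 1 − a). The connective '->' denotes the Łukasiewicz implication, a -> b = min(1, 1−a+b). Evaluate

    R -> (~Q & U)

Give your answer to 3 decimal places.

~Q = 1 − 0.5200 = 0.4800
~Q & U = a·b on (0.4800, 0.4000) = 0.1920
R -> (~Q & U)  [Łukasiewicz: min(1, 1−a+b)] with a=0.6100, b=0.1920 → 0.5820

0.582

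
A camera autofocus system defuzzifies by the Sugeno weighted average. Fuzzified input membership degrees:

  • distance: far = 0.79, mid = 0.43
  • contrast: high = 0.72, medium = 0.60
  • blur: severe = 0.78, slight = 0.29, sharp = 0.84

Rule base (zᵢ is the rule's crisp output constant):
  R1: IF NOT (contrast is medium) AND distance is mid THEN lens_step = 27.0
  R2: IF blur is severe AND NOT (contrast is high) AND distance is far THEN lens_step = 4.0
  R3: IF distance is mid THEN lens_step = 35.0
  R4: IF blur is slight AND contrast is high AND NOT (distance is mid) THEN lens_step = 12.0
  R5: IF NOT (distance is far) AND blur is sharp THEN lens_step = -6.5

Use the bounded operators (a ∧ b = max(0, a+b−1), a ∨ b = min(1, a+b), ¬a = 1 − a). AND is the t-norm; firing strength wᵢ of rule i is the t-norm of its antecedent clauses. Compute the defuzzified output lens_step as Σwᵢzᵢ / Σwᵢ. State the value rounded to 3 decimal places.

R1 (z=27.0): ¬medium=1−0.60=0.40, mid=0.43; AND[max(0, a+b−1)] → w = 0.00
R2 (z=4.0): severe=0.78, ¬high=1−0.72=0.28, far=0.79; AND[max(0, a+b−1)] → w = 0.00
R3 (z=35.0): mid=0.43 → w = 0.43
R4 (z=12.0): slight=0.29, high=0.72, ¬mid=1−0.43=0.57; AND[max(0, a+b−1)] → w = 0.00
R5 (z=-6.5): ¬far=1−0.79=0.21, sharp=0.84; AND[max(0, a+b−1)] → w = 0.05
Weighted average = (0.00·27.0 + 0.00·4.0 + 0.43·35.0 + 0.00·12.0 + 0.05·-6.5) / (0.00 + 0.00 + 0.43 + 0.00 + 0.05)
  = 14.7250 / 0.4800 = 30.677

30.677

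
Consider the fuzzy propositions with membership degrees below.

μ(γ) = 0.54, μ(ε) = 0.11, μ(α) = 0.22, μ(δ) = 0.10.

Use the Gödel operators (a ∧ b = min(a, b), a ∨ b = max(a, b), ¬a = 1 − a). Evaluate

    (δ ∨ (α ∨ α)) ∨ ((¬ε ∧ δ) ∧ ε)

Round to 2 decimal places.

0.22

α ∨ α = max(a, b) on (0.22, 0.22) = 0.22
δ ∨ (α ∨ α) = max(a, b) on (0.10, 0.22) = 0.22
¬ε = 1 − 0.11 = 0.89
¬ε ∧ δ = min(a, b) on (0.89, 0.10) = 0.10
(¬ε ∧ δ) ∧ ε = min(a, b) on (0.10, 0.11) = 0.10
(δ ∨ (α ∨ α)) ∨ ((¬ε ∧ δ) ∧ ε) = max(a, b) on (0.22, 0.10) = 0.22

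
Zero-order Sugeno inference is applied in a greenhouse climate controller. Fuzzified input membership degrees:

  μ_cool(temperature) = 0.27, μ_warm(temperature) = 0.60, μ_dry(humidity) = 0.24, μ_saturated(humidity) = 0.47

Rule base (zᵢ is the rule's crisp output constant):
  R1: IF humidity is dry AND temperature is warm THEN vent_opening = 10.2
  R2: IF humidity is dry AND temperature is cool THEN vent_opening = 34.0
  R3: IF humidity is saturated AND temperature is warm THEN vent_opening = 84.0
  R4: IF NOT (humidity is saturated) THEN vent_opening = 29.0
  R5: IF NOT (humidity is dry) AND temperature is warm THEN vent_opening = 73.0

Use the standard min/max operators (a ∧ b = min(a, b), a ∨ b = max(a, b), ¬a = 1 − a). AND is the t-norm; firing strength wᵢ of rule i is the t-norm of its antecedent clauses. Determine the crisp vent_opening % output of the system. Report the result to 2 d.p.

52.53

R1 (z=10.2): dry=0.24, warm=0.60; AND[min(a, b)] → w = 0.24
R2 (z=34.0): dry=0.24, cool=0.27; AND[min(a, b)] → w = 0.24
R3 (z=84.0): saturated=0.47, warm=0.60; AND[min(a, b)] → w = 0.47
R4 (z=29.0): ¬saturated=1−0.47=0.53 → w = 0.53
R5 (z=73.0): ¬dry=1−0.24=0.76, warm=0.60; AND[min(a, b)] → w = 0.60
Weighted average = (0.24·10.2 + 0.24·34.0 + 0.47·84.0 + 0.53·29.0 + 0.60·73.0) / (0.24 + 0.24 + 0.47 + 0.53 + 0.60)
  = 109.2580 / 2.0800 = 52.53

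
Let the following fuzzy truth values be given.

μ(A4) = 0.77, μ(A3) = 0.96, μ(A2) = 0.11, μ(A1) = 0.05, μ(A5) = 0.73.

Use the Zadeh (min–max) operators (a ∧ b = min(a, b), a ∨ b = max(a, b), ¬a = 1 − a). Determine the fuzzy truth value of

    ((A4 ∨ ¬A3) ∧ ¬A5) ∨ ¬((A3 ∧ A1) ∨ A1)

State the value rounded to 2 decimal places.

0.95

¬A3 = 1 − 0.96 = 0.04
A4 ∨ ¬A3 = max(a, b) on (0.77, 0.04) = 0.77
¬A5 = 1 − 0.73 = 0.27
(A4 ∨ ¬A3) ∧ ¬A5 = min(a, b) on (0.77, 0.27) = 0.27
A3 ∧ A1 = min(a, b) on (0.96, 0.05) = 0.05
(A3 ∧ A1) ∨ A1 = max(a, b) on (0.05, 0.05) = 0.05
¬((A3 ∧ A1) ∨ A1) = 1 − 0.05 = 0.95
((A4 ∨ ¬A3) ∧ ¬A5) ∨ ¬((A3 ∧ A1) ∨ A1) = max(a, b) on (0.27, 0.95) = 0.95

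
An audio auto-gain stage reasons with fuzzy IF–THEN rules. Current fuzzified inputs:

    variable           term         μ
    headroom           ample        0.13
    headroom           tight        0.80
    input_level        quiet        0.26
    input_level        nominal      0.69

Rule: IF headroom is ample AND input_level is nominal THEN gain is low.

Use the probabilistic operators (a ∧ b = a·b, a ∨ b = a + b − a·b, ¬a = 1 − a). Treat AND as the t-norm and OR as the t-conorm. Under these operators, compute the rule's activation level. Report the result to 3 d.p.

0.090

firing strength: ample=0.13, nominal=0.69; AND[a·b] → w = 0.0897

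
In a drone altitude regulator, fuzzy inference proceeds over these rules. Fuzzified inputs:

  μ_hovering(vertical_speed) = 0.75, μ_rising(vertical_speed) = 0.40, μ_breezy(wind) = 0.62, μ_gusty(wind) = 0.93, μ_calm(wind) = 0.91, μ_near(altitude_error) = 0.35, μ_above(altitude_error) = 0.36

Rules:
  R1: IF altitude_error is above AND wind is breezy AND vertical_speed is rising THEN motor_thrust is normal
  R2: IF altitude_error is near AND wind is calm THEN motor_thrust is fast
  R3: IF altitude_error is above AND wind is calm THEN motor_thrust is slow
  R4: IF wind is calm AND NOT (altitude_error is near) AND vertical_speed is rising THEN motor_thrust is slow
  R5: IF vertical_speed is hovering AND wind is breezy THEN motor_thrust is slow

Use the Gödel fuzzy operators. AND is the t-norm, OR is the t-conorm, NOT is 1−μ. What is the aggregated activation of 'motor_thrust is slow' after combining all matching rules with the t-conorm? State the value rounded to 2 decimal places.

R1: above=0.36, breezy=0.62, rising=0.40; AND[min(a, b)] → w = 0.36
R2: near=0.35, calm=0.91; AND[min(a, b)] → w = 0.35
R3: above=0.36, calm=0.91; AND[min(a, b)] → w = 0.36
R4: calm=0.91, ¬near=1−0.35=0.65, rising=0.40; AND[min(a, b)] → w = 0.40
R5: hovering=0.75, breezy=0.62; AND[min(a, b)] → w = 0.62
Rules with consequent 'slow': {R3, R4, R5} → strengths 0.36, 0.40, 0.62
Aggregate via t-conorm [max(a, b)]: 0.62

0.62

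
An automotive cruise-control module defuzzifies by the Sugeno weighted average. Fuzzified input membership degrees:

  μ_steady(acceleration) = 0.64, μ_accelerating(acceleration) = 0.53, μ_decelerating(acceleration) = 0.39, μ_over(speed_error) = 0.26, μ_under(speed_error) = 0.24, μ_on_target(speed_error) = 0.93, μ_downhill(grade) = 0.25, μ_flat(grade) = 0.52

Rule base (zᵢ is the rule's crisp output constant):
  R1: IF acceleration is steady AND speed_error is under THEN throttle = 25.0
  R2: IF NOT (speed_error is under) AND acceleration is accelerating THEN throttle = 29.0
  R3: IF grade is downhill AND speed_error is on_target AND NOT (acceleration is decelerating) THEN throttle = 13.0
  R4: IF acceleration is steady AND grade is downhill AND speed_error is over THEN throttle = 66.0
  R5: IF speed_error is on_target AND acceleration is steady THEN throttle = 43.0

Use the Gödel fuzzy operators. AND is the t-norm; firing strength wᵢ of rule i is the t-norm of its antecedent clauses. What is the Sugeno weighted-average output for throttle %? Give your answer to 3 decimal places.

R1 (z=25.0): steady=0.64, under=0.24; AND[min(a, b)] → w = 0.24
R2 (z=29.0): ¬under=1−0.24=0.76, accelerating=0.53; AND[min(a, b)] → w = 0.53
R3 (z=13.0): downhill=0.25, on_target=0.93, ¬decelerating=1−0.39=0.61; AND[min(a, b)] → w = 0.25
R4 (z=66.0): steady=0.64, downhill=0.25, over=0.26; AND[min(a, b)] → w = 0.25
R5 (z=43.0): on_target=0.93, steady=0.64; AND[min(a, b)] → w = 0.64
Weighted average = (0.24·25.0 + 0.53·29.0 + 0.25·13.0 + 0.25·66.0 + 0.64·43.0) / (0.24 + 0.53 + 0.25 + 0.25 + 0.64)
  = 68.6400 / 1.9100 = 35.937

35.937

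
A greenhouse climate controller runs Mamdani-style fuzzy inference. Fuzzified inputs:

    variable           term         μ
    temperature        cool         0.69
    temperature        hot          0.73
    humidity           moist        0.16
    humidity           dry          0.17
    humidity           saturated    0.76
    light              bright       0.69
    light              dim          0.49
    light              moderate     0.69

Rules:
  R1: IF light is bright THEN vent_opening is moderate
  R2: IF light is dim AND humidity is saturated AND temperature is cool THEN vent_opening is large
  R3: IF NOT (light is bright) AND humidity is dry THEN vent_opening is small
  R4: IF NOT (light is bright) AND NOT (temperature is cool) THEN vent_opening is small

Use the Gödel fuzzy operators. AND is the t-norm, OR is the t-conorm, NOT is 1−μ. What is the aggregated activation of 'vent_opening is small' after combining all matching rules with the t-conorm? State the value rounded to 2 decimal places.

0.31

R1: bright=0.69 → w = 0.69
R2: dim=0.49, saturated=0.76, cool=0.69; AND[min(a, b)] → w = 0.49
R3: ¬bright=1−0.69=0.31, dry=0.17; AND[min(a, b)] → w = 0.17
R4: ¬bright=1−0.69=0.31, ¬cool=1−0.69=0.31; AND[min(a, b)] → w = 0.31
Rules with consequent 'small': {R3, R4} → strengths 0.17, 0.31
Aggregate via t-conorm [max(a, b)]: 0.31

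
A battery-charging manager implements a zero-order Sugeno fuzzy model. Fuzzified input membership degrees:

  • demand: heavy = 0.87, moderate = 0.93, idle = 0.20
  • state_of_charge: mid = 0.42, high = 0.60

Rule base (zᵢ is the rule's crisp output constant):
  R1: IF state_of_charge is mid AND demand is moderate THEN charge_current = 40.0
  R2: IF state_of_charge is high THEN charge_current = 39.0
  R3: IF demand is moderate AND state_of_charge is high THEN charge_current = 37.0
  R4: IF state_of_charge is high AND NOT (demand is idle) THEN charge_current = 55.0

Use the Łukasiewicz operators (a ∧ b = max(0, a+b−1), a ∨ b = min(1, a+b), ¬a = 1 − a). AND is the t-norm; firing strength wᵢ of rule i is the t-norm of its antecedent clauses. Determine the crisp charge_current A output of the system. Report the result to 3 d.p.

42.027

R1 (z=40.0): mid=0.42, moderate=0.93; AND[max(0, a+b−1)] → w = 0.35
R2 (z=39.0): high=0.60 → w = 0.60
R3 (z=37.0): moderate=0.93, high=0.60; AND[max(0, a+b−1)] → w = 0.53
R4 (z=55.0): high=0.60, ¬idle=1−0.20=0.80; AND[max(0, a+b−1)] → w = 0.40
Weighted average = (0.35·40.0 + 0.60·39.0 + 0.53·37.0 + 0.40·55.0) / (0.35 + 0.60 + 0.53 + 0.40)
  = 79.0100 / 1.8800 = 42.027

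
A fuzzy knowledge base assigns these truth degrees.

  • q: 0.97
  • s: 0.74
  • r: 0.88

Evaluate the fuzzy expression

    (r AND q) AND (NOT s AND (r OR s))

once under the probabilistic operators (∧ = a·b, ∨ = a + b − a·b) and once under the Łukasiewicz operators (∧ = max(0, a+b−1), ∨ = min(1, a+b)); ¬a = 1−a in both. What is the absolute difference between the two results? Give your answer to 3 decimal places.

0.105

Under probabilistic:
  r AND q = a·b on (0.8800, 0.9700) = 0.8536
  NOT s = 1 − 0.7400 = 0.2600
  r OR s = a + b − a·b on (0.8800, 0.7400) = 0.9688
  NOT s AND (r OR s) = a·b on (0.2600, 0.9688) = 0.2519
  (r AND q) AND (NOT s AND (r OR s)) = a·b on (0.8536, 0.2519) = 0.2150
  → value = 0.2150
Under Łukasiewicz:
  r AND q = max(0, a+b−1) on (0.88, 0.97) = 0.85
  NOT s = 1 − 0.74 = 0.26
  r OR s = min(1, a+b) on (0.88, 0.74) = 1.00
  NOT s AND (r OR s) = max(0, a+b−1) on (0.26, 1.00) = 0.26
  (r AND q) AND (NOT s AND (r OR s)) = max(0, a+b−1) on (0.85, 0.26) = 0.11
  → value = 0.1100
|0.2150 − 0.1100| = 0.105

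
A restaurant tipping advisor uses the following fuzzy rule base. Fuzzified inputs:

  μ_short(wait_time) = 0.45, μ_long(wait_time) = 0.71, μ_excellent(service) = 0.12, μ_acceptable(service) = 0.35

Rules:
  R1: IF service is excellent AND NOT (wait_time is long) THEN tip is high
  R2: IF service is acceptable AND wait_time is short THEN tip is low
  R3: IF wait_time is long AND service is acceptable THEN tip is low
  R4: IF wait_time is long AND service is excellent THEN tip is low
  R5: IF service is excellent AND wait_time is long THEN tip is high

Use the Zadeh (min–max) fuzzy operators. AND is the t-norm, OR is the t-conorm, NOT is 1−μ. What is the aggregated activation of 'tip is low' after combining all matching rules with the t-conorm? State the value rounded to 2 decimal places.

0.35

R1: excellent=0.12, ¬long=1−0.71=0.29; AND[min(a, b)] → w = 0.12
R2: acceptable=0.35, short=0.45; AND[min(a, b)] → w = 0.35
R3: long=0.71, acceptable=0.35; AND[min(a, b)] → w = 0.35
R4: long=0.71, excellent=0.12; AND[min(a, b)] → w = 0.12
R5: excellent=0.12, long=0.71; AND[min(a, b)] → w = 0.12
Rules with consequent 'low': {R2, R3, R4} → strengths 0.35, 0.35, 0.12
Aggregate via t-conorm [max(a, b)]: 0.35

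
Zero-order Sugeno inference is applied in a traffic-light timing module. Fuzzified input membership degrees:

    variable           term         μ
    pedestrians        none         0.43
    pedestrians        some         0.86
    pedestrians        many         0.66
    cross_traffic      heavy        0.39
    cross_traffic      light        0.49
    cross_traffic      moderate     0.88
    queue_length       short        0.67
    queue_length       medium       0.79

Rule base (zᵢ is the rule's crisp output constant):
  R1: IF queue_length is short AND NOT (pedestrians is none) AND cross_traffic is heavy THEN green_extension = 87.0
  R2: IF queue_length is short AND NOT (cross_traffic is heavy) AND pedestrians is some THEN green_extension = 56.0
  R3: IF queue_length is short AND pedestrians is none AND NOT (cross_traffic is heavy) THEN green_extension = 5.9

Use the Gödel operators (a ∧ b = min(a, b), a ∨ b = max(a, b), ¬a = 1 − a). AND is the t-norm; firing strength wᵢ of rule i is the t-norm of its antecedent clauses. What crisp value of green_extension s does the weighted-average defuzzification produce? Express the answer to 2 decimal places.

R1 (z=87.0): short=0.67, ¬none=1−0.43=0.57, heavy=0.39; AND[min(a, b)] → w = 0.39
R2 (z=56.0): short=0.67, ¬heavy=1−0.39=0.61, some=0.86; AND[min(a, b)] → w = 0.61
R3 (z=5.9): short=0.67, none=0.43, ¬heavy=1−0.39=0.61; AND[min(a, b)] → w = 0.43
Weighted average = (0.39·87.0 + 0.61·56.0 + 0.43·5.9) / (0.39 + 0.61 + 0.43)
  = 70.6270 / 1.4300 = 49.39

49.39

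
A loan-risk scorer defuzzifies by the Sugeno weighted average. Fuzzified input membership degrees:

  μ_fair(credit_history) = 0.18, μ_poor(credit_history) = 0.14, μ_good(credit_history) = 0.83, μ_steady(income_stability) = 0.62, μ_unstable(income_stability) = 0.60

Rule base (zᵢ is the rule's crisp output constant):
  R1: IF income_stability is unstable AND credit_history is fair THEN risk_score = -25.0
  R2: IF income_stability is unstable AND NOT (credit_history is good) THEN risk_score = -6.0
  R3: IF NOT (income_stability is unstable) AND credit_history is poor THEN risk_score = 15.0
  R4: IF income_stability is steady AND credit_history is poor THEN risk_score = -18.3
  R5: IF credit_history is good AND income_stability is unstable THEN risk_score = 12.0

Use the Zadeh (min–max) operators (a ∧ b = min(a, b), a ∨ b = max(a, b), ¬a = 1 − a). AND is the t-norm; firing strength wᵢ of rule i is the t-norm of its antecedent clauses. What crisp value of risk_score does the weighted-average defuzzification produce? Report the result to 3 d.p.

R1 (z=-25.0): unstable=0.60, fair=0.18; AND[min(a, b)] → w = 0.18
R2 (z=-6.0): unstable=0.60, ¬good=1−0.83=0.17; AND[min(a, b)] → w = 0.17
R3 (z=15.0): ¬unstable=1−0.60=0.40, poor=0.14; AND[min(a, b)] → w = 0.14
R4 (z=-18.3): steady=0.62, poor=0.14; AND[min(a, b)] → w = 0.14
R5 (z=12.0): good=0.83, unstable=0.60; AND[min(a, b)] → w = 0.60
Weighted average = (0.18·-25.0 + 0.17·-6.0 + 0.14·15.0 + 0.14·-18.3 + 0.60·12.0) / (0.18 + 0.17 + 0.14 + 0.14 + 0.60)
  = 1.2180 / 1.2300 = 0.990

0.990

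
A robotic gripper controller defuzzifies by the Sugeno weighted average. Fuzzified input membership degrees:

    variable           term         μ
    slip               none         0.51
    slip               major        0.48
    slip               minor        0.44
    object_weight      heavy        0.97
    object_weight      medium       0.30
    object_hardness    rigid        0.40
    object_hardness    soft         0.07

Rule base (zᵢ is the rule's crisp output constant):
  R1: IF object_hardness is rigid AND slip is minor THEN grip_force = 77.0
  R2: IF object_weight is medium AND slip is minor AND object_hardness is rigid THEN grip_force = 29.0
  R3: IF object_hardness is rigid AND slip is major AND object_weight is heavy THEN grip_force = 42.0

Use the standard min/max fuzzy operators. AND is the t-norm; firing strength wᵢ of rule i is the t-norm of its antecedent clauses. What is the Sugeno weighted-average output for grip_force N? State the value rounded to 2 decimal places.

51.18

R1 (z=77.0): rigid=0.40, minor=0.44; AND[min(a, b)] → w = 0.40
R2 (z=29.0): medium=0.30, minor=0.44, rigid=0.40; AND[min(a, b)] → w = 0.30
R3 (z=42.0): rigid=0.40, major=0.48, heavy=0.97; AND[min(a, b)] → w = 0.40
Weighted average = (0.40·77.0 + 0.30·29.0 + 0.40·42.0) / (0.40 + 0.30 + 0.40)
  = 56.3000 / 1.1000 = 51.18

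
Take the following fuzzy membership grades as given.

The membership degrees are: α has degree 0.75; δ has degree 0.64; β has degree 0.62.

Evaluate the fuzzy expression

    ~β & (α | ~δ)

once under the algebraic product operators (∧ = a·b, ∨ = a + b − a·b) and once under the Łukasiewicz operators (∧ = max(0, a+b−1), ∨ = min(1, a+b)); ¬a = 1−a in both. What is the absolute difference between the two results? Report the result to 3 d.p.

0.061

Under algebraic product:
  ~β = 1 − 0.6200 = 0.3800
  ~δ = 1 − 0.6400 = 0.3600
  α | ~δ = a + b − a·b on (0.7500, 0.3600) = 0.8400
  ~β & (α | ~δ) = a·b on (0.3800, 0.8400) = 0.3192
  → value = 0.3192
Under Łukasiewicz:
  ~β = 1 − 0.62 = 0.38
  ~δ = 1 − 0.64 = 0.36
  α | ~δ = min(1, a+b) on (0.75, 0.36) = 1.00
  ~β & (α | ~δ) = max(0, a+b−1) on (0.38, 1.00) = 0.38
  → value = 0.3800
|0.3192 − 0.3800| = 0.061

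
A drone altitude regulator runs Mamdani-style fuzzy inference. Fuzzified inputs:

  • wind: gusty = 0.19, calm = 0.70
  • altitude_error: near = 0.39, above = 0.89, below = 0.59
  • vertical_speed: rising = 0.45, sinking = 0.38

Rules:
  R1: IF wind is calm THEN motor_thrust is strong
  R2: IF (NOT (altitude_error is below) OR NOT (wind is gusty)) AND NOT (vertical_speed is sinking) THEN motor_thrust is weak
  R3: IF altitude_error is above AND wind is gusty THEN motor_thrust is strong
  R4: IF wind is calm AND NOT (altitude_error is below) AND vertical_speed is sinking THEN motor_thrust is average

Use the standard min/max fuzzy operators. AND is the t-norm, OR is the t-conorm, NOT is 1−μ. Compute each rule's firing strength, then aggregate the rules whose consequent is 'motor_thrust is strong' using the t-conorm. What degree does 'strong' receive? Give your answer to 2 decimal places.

0.70

R1: calm=0.70 → w = 0.70
R2: (¬below=1−0.59=0.41 OR ¬gusty=1−0.19=0.81) = 0.81; AND[min(a, b)] with ¬sinking=1−0.38=0.62 → w = 0.62
R3: above=0.89, gusty=0.19; AND[min(a, b)] → w = 0.19
R4: calm=0.70, ¬below=1−0.59=0.41, sinking=0.38; AND[min(a, b)] → w = 0.38
Rules with consequent 'strong': {R1, R3} → strengths 0.70, 0.19
Aggregate via t-conorm [max(a, b)]: 0.70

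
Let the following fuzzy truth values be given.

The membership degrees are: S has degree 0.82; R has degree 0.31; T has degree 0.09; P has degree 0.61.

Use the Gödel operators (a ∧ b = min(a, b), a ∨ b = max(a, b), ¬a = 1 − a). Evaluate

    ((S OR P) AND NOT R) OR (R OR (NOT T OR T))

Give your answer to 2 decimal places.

0.91

S OR P = max(a, b) on (0.82, 0.61) = 0.82
NOT R = 1 − 0.31 = 0.69
(S OR P) AND NOT R = min(a, b) on (0.82, 0.69) = 0.69
NOT T = 1 − 0.09 = 0.91
NOT T OR T = max(a, b) on (0.91, 0.09) = 0.91
R OR (NOT T OR T) = max(a, b) on (0.31, 0.91) = 0.91
((S OR P) AND NOT R) OR (R OR (NOT T OR T)) = max(a, b) on (0.69, 0.91) = 0.91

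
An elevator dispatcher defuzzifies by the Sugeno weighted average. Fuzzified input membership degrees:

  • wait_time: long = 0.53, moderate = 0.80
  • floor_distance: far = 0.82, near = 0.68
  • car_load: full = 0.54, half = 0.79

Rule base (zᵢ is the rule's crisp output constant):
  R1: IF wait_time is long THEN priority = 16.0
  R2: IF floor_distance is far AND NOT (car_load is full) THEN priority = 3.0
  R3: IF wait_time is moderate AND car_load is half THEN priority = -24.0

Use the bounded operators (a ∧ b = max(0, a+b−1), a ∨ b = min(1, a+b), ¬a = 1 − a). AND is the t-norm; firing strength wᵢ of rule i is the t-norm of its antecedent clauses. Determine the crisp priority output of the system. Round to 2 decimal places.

-3.46

R1 (z=16.0): long=0.53 → w = 0.53
R2 (z=3.0): far=0.82, ¬full=1−0.54=0.46; AND[max(0, a+b−1)] → w = 0.28
R3 (z=-24.0): moderate=0.80, half=0.79; AND[max(0, a+b−1)] → w = 0.59
Weighted average = (0.53·16.0 + 0.28·3.0 + 0.59·-24.0) / (0.53 + 0.28 + 0.59)
  = -4.8400 / 1.4000 = -3.46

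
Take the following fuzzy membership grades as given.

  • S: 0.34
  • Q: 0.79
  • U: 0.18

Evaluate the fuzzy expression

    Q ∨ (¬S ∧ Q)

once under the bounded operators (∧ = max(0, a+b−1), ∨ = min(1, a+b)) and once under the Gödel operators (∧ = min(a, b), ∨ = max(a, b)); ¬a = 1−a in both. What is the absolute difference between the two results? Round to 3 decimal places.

0.210

Under bounded:
  ¬S = 1 − 0.34 = 0.66
  ¬S ∧ Q = max(0, a+b−1) on (0.66, 0.79) = 0.45
  Q ∨ (¬S ∧ Q) = min(1, a+b) on (0.79, 0.45) = 1.00
  → value = 1.0000
Under Gödel:
  ¬S = 1 − 0.34 = 0.66
  ¬S ∧ Q = min(a, b) on (0.66, 0.79) = 0.66
  Q ∨ (¬S ∧ Q) = max(a, b) on (0.79, 0.66) = 0.79
  → value = 0.7900
|1.0000 − 0.7900| = 0.210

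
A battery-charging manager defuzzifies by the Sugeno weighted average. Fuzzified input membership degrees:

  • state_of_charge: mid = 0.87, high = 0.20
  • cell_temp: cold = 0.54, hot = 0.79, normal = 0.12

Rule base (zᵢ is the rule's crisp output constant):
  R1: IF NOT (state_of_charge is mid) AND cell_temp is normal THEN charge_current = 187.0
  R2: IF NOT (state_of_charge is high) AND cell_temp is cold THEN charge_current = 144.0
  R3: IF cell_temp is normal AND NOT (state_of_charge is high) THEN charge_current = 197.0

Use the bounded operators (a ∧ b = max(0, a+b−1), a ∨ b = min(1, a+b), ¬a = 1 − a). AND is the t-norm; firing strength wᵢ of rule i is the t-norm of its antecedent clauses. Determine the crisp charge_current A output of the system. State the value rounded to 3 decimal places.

144.000

R1 (z=187.0): ¬mid=1−0.87=0.13, normal=0.12; AND[max(0, a+b−1)] → w = 0.00
R2 (z=144.0): ¬high=1−0.20=0.80, cold=0.54; AND[max(0, a+b−1)] → w = 0.34
R3 (z=197.0): normal=0.12, ¬high=1−0.20=0.80; AND[max(0, a+b−1)] → w = 0.00
Weighted average = (0.00·187.0 + 0.34·144.0 + 0.00·197.0) / (0.00 + 0.34 + 0.00)
  = 48.9600 / 0.3400 = 144.000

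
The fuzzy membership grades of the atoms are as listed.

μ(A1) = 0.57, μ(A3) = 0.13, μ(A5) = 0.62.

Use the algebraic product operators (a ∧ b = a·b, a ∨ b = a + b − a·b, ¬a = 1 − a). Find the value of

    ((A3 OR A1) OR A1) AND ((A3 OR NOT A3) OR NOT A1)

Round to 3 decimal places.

0.785

A3 OR A1 = a + b − a·b on (0.1300, 0.5700) = 0.6259
(A3 OR A1) OR A1 = a + b − a·b on (0.6259, 0.5700) = 0.8391
NOT A3 = 1 − 0.1300 = 0.8700
A3 OR NOT A3 = a + b − a·b on (0.1300, 0.8700) = 0.8869
NOT A1 = 1 − 0.5700 = 0.4300
(A3 OR NOT A3) OR NOT A1 = a + b − a·b on (0.8869, 0.4300) = 0.9355
((A3 OR A1) OR A1) AND ((A3 OR NOT A3) OR NOT A1) = a·b on (0.8391, 0.9355) = 0.7850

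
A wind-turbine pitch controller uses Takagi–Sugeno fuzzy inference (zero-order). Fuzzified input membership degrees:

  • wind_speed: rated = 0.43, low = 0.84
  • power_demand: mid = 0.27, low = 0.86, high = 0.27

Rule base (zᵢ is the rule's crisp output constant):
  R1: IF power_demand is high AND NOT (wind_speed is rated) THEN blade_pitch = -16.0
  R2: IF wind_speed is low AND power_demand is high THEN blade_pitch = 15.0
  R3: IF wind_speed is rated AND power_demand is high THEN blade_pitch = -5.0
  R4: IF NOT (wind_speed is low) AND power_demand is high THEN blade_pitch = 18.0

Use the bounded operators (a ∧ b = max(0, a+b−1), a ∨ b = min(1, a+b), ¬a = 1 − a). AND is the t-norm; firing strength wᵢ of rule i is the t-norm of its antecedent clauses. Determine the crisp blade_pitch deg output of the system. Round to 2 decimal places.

15.00

R1 (z=-16.0): high=0.27, ¬rated=1−0.43=0.57; AND[max(0, a+b−1)] → w = 0.00
R2 (z=15.0): low=0.84, high=0.27; AND[max(0, a+b−1)] → w = 0.11
R3 (z=-5.0): rated=0.43, high=0.27; AND[max(0, a+b−1)] → w = 0.00
R4 (z=18.0): ¬low=1−0.84=0.16, high=0.27; AND[max(0, a+b−1)] → w = 0.00
Weighted average = (0.00·-16.0 + 0.11·15.0 + 0.00·-5.0 + 0.00·18.0) / (0.00 + 0.11 + 0.00 + 0.00)
  = 1.6500 / 0.1100 = 15.00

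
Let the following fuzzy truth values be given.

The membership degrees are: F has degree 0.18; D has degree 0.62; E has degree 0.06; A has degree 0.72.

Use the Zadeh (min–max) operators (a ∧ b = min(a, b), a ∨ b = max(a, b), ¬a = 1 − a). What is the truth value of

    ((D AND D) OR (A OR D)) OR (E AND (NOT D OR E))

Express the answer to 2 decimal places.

D AND D = min(a, b) on (0.62, 0.62) = 0.62
A OR D = max(a, b) on (0.72, 0.62) = 0.72
(D AND D) OR (A OR D) = max(a, b) on (0.62, 0.72) = 0.72
NOT D = 1 − 0.62 = 0.38
NOT D OR E = max(a, b) on (0.38, 0.06) = 0.38
E AND (NOT D OR E) = min(a, b) on (0.06, 0.38) = 0.06
((D AND D) OR (A OR D)) OR (E AND (NOT D OR E)) = max(a, b) on (0.72, 0.06) = 0.72

0.72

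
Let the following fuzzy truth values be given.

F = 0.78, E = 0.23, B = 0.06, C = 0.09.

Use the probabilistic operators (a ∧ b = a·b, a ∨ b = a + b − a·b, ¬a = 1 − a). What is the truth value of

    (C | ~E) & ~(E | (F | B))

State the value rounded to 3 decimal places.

~E = 1 − 0.2300 = 0.7700
C | ~E = a + b − a·b on (0.0900, 0.7700) = 0.7907
F | B = a + b − a·b on (0.7800, 0.0600) = 0.7932
E | (F | B) = a + b − a·b on (0.2300, 0.7932) = 0.8408
~(E | (F | B)) = 1 − 0.8408 = 0.1592
(C | ~E) & ~(E | (F | B)) = a·b on (0.7907, 0.1592) = 0.1259

0.126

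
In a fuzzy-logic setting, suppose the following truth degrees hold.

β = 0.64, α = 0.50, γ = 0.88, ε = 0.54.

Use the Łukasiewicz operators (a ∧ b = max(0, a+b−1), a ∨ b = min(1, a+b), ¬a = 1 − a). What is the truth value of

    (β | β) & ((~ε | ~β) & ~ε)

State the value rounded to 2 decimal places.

β | β = min(1, a+b) on (0.64, 0.64) = 1.00
~ε = 1 − 0.54 = 0.46
~β = 1 − 0.64 = 0.36
~ε | ~β = min(1, a+b) on (0.46, 0.36) = 0.82
~ε = 1 − 0.54 = 0.46
(~ε | ~β) & ~ε = max(0, a+b−1) on (0.82, 0.46) = 0.28
(β | β) & ((~ε | ~β) & ~ε) = max(0, a+b−1) on (1.00, 0.28) = 0.28

0.28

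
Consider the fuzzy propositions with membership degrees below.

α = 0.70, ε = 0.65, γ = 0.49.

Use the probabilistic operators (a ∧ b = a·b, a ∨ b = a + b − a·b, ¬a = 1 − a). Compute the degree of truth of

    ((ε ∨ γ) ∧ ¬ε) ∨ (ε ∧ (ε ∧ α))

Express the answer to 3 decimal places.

ε ∨ γ = a + b − a·b on (0.6500, 0.4900) = 0.8215
¬ε = 1 − 0.6500 = 0.3500
(ε ∨ γ) ∧ ¬ε = a·b on (0.8215, 0.3500) = 0.2875
ε ∧ α = a·b on (0.6500, 0.7000) = 0.4550
ε ∧ (ε ∧ α) = a·b on (0.6500, 0.4550) = 0.2957
((ε ∨ γ) ∧ ¬ε) ∨ (ε ∧ (ε ∧ α)) = a + b − a·b on (0.2875, 0.2957) = 0.4982

0.498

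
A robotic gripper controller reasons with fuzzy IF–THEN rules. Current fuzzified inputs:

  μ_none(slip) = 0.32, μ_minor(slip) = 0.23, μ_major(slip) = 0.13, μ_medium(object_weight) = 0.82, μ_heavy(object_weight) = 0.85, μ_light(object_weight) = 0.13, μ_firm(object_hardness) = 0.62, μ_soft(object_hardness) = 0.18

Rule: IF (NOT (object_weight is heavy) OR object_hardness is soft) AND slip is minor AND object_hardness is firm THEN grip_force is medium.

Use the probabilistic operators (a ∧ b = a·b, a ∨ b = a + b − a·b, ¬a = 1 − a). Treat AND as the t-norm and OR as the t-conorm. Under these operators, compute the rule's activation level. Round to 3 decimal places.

firing strength: (¬heavy=1−0.85=0.15 OR soft=0.18) = 0.3030; AND[a·b] with minor=0.23, firm=0.62 → w = 0.0432

0.043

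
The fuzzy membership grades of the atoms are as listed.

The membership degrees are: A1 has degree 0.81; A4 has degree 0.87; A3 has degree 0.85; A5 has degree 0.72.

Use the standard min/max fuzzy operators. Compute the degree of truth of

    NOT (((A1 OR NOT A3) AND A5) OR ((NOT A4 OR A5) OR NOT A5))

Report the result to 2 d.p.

0.28

NOT A3 = 1 − 0.85 = 0.15
A1 OR NOT A3 = max(a, b) on (0.81, 0.15) = 0.81
(A1 OR NOT A3) AND A5 = min(a, b) on (0.81, 0.72) = 0.72
NOT A4 = 1 − 0.87 = 0.13
NOT A4 OR A5 = max(a, b) on (0.13, 0.72) = 0.72
NOT A5 = 1 − 0.72 = 0.28
(NOT A4 OR A5) OR NOT A5 = max(a, b) on (0.72, 0.28) = 0.72
((A1 OR NOT A3) AND A5) OR ((NOT A4 OR A5) OR NOT A5) = max(a, b) on (0.72, 0.72) = 0.72
NOT (((A1 OR NOT A3) AND A5) OR ((NOT A4 OR A5) OR NOT A5)) = 1 − 0.72 = 0.28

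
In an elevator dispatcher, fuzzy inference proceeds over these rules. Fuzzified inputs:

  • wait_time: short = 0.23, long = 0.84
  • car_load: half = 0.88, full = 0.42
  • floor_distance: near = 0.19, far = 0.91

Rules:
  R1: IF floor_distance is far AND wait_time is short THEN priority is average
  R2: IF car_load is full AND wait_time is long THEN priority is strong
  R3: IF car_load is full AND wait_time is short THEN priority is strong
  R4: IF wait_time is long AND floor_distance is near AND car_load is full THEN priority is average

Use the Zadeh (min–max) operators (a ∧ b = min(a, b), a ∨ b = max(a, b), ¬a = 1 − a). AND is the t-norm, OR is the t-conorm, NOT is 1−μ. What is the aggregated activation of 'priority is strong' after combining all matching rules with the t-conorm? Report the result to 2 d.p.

R1: far=0.91, short=0.23; AND[min(a, b)] → w = 0.23
R2: full=0.42, long=0.84; AND[min(a, b)] → w = 0.42
R3: full=0.42, short=0.23; AND[min(a, b)] → w = 0.23
R4: long=0.84, near=0.19, full=0.42; AND[min(a, b)] → w = 0.19
Rules with consequent 'strong': {R2, R3} → strengths 0.42, 0.23
Aggregate via t-conorm [max(a, b)]: 0.42

0.42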